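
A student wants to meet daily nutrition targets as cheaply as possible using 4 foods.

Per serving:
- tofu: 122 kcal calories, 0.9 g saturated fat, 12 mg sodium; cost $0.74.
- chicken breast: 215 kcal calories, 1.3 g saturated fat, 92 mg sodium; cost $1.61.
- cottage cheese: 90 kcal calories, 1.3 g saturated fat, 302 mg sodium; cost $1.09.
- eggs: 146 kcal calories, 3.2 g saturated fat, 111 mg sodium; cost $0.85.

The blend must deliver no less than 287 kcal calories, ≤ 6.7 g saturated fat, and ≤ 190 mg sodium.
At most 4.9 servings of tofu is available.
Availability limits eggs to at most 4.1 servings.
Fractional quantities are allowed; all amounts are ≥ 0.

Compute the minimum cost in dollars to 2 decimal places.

$1.68

Set it up as a linear program. Let x1 = servings of tofu, x2 = servings of chicken breast, x3 = servings of cottage cheese, x4 = servings of eggs.
min 0.74x1 + 1.61x2 + 1.09x3 + 0.85x4 with:
  122x1 + 215x2 + 90x3 + 146x4 ≥ 287   (calories)
  0.9x1 + 1.3x2 + 1.3x3 + 3.2x4 ≤ 6.7   (saturated fat)
  12x1 + 92x2 + 302x3 + 111x4 ≤ 190   (sodium)
  x1 ≤ 4.9
  x4 ≤ 4.1
  x1, x2, x3, x4 ≥ 0.
The cheapest feasible vertex uses only tofu, eggs; chicken breast, cottage cheese are not used. There the calories and sodium constraints are tight.
Solving gives x1 = 0.3492, x4 = 1.674.
Total cost: 0.74·0.3492 + 0.85·1.674 = 1.6813.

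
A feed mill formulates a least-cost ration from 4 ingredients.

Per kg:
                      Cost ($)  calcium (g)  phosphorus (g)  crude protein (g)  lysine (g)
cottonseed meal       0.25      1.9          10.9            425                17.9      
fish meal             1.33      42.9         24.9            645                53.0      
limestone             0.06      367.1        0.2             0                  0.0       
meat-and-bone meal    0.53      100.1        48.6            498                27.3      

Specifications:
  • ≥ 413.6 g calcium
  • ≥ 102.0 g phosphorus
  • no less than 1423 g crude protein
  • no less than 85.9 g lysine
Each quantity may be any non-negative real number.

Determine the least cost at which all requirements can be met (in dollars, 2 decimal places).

$1.47

Treat it as an LP. Let x1 = kg of cottonseed meal, x2 = kg of fish meal, x3 = kg of limestone, x4 = kg of meat-and-bone meal.
min 0.25x1 + 1.33x2 + 0.06x3 + 0.53x4 with:
  1.9x1 + 42.9x2 + 367.1x3 + 100.1x4 ≥ 413.6   (calcium)
  10.9x1 + 24.9x2 + 0.2x3 + 48.6x4 ≥ 102   (phosphorus)
  425x1 + 645x2 + 498x4 ≥ 1423   (crude protein)
  17.9x1 + 53x2 + 27.3x4 ≥ 85.9   (lysine)
  x1, x2, x3, x4 ≥ 0.
At the optimum only cottonseed meal, limestone, meat-and-bone meal are positive (fish meal = 0). The calcium, phosphorus, lysine requirements are met with equality.
Solving gives x1 = 2.435, x3 = 0.6915, x4 = 1.55.
Objective = 0.25·2.435 + 0.06·0.6915 + 0.53·1.55 = 1.4717.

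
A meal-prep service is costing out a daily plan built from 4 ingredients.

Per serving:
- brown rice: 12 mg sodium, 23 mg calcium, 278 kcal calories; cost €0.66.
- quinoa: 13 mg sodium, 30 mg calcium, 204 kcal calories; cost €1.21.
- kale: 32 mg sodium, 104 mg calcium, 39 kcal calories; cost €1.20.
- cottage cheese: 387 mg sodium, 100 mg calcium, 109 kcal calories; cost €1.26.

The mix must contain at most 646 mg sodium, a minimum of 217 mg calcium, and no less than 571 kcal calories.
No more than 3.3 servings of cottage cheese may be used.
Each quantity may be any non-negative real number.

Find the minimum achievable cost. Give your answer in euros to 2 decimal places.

€3.22

Let x1 = servings of brown rice, x2 = servings of quinoa, x3 = servings of kale, x4 = servings of cottage cheese.
Minimize 0.66x1 + 1.21x2 + 1.2x3 + 1.26x4 s.t.:
  12x1 + 13x2 + 32x3 + 387x4 ≤ 646   (sodium)
  23x1 + 30x2 + 104x3 + 100x4 ≥ 217   (calcium)
  278x1 + 204x2 + 39x3 + 109x4 ≥ 571   (calories)
  x4 ≤ 3.3
  x1, x2, x3, x4 ≥ 0.
At the optimum only brown rice, kale are positive (quinoa, cottage cheese = 0). There the calcium and calories constraints are tight.
That vertex is x1 = 1.818, x3 = 1.685.
Objective = 0.66·1.818 + 1.2·1.685 = 3.2219.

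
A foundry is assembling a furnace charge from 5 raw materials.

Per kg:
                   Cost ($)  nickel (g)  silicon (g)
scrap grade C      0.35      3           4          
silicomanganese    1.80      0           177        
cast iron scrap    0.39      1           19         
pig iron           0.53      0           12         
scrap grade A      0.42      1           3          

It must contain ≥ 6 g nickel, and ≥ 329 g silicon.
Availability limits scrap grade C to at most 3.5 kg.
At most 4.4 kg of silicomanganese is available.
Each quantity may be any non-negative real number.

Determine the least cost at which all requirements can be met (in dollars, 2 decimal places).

Let x1 = kg of scrap grade C, x2 = kg of silicomanganese, x3 = kg of cast iron scrap, x4 = kg of pig iron, x5 = kg of scrap grade A.
Minimise 0.35x1 + 1.8x2 + 0.39x3 + 0.53x4 + 0.42x5 s.t.:
  3x1 + 1x3 + 1x5 ≥ 6   (nickel)
  4x1 + 177x2 + 19x3 + 12x4 + 3x5 ≥ 329   (silicon)
  x1 ≤ 3.5
  x2 ≤ 4.4
  x1, x2, x3, x4, x5 ≥ 0.
The cheapest feasible vertex uses only scrap grade C, silicomanganese; cast iron scrap, pig iron, scrap grade A are not used. The nickel and silicon requirements are met with equality.
Solving gives x1 = 2, x2 = 1.8136.
Cost = 0.35·2 + 1.8·1.8136 = 3.9645.

$3.96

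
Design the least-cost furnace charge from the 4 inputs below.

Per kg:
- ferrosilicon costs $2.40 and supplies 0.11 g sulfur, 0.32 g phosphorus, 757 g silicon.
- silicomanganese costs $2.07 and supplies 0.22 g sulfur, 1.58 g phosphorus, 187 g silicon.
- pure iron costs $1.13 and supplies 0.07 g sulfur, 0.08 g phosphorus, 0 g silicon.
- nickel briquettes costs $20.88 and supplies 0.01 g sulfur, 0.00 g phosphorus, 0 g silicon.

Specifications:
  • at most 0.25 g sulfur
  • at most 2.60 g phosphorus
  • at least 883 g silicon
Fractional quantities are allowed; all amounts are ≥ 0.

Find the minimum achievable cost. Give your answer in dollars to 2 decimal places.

$2.80

Treat it as an LP. Let x1 = kg of ferrosilicon, x2 = kg of silicomanganese, x3 = kg of pure iron, x4 = kg of nickel briquettes.
Minimize 2.4x1 + 2.07x2 + 1.13x3 + 20.88x4 subject to:
  0.11x1 + 0.22x2 + 0.07x3 + 0.01x4 ≤ 0.25   (sulfur)
  0.32x1 + 1.58x2 + 0.08x3 ≤ 2.6   (phosphorus)
  757x1 + 187x2 ≥ 883   (silicon)
  x1, x2, x3, x4 ≥ 0.
The cheapest feasible vertex uses only ferrosilicon; silicomanganese, pure iron, nickel briquettes are not used. Binding constraint: silicon.
That vertex is x1 = 1.166.
Cost = 2.4·1.166 = 2.7984.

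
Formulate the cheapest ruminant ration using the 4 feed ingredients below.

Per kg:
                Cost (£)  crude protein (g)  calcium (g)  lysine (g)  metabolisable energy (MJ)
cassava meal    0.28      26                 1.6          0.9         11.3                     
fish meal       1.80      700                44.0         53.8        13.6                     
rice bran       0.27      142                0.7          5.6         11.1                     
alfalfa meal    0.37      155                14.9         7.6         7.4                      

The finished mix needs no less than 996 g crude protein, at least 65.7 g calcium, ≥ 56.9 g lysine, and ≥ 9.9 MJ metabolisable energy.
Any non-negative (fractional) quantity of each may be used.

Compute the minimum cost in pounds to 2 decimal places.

This is a linear program. Let x1 = kg of cassava meal, x2 = kg of fish meal, x3 = kg of rice bran, x4 = kg of alfalfa meal.
min 0.28x1 + 1.8x2 + 0.27x3 + 0.37x4 with:
  26x1 + 700x2 + 142x3 + 155x4 ≥ 996   (crude protein)
  1.6x1 + 44x2 + 0.7x3 + 14.9x4 ≥ 65.7   (calcium)
  0.9x1 + 53.8x2 + 5.6x3 + 7.6x4 ≥ 56.9   (lysine)
  11.3x1 + 13.6x2 + 11.1x3 + 7.4x4 ≥ 9.9   (metabolisable energy)
  x1, x2, x3, x4 ≥ 0.
The cheapest feasible vertex uses only fish meal, rice bran, alfalfa meal; cassava meal is not used. There the crude protein, calcium, lysine constraints are tight.
Optimal quantities: fish meal = 0.5119 kg, rice bran = 1.399 kg, alfalfa meal = 2.832 kg.
Total cost: 1.8·0.5119 + 0.27·1.399 + 0.37·2.832 = 2.3470.

£2.35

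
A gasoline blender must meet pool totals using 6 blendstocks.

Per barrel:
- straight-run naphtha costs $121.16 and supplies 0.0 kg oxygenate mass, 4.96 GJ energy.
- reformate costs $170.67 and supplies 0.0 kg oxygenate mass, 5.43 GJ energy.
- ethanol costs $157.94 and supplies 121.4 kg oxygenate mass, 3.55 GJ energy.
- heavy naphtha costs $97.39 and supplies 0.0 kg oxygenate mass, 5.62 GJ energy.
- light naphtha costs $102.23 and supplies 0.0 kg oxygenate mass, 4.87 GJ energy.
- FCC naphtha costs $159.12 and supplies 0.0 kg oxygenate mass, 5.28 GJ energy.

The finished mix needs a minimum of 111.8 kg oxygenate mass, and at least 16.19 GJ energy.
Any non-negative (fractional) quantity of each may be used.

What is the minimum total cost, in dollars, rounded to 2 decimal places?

Let x1 = barrels of straight-run naphtha, x2 = barrels of reformate, x3 = barrels of ethanol, x4 = barrels of heavy naphtha, x5 = barrels of light naphtha, x6 = barrels of FCC naphtha.
Minimise 121.16x1 + 170.67x2 + 157.94x3 + 97.39x4 + 102.23x5 + 159.12x6 subject to:
  121.4x3 ≥ 111.8   (oxygenate mass)
  4.96x1 + 5.43x2 + 3.55x3 + 5.62x4 + 4.87x5 + 5.28x6 ≥ 16.19   (energy)
  x1, x2, x3, x4, x5, x6 ≥ 0.
The optimal basis is {ethanol, heavy naphtha}; straight-run naphtha, reformate, light naphtha, FCC naphtha drop out. There the oxygenate mass and energy constraints are tight.
Optimal quantities: ethanol = 0.92092 barrels, heavy naphtha = 2.2991 barrels.
Total cost: 157.94·0.92092 + 97.39·2.2991 = 369.3595.

$369.36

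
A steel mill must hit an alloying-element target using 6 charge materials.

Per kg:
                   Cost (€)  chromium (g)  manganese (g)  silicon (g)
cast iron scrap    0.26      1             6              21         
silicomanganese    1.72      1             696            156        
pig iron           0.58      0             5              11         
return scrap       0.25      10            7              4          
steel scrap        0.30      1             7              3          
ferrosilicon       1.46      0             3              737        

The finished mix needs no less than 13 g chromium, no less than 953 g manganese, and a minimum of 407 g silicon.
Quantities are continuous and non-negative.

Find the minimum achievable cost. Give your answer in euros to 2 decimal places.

€3.00

Treat it as an LP. Let x1 = kg of cast iron scrap, x2 = kg of silicomanganese, x3 = kg of pig iron, x4 = kg of return scrap, x5 = kg of steel scrap, x6 = kg of ferrosilicon.
Minimize 0.26x1 + 1.72x2 + 0.58x3 + 0.25x4 + 0.3x5 + 1.46x6 subject to:
  1x1 + 1x2 + 10x4 + 1x5 ≥ 13   (chromium)
  6x1 + 696x2 + 5x3 + 7x4 + 7x5 + 3x6 ≥ 953   (manganese)
  21x1 + 156x2 + 11x3 + 4x4 + 3x5 + 737x6 ≥ 407   (silicon)
  x1, x2, x3, x4, x5, x6 ≥ 0.
The minimum-cost mix takes nothing from cast iron scrap, pig iron, steel scrap — only silicomanganese, return scrap, ferrosilicon. Binding constraints: chromium, manganese, silicon.
That vertex is x2 = 1.356, x4 = 1.164, x6 = 0.2588.
Hence cost = 1.72·1.356 + 0.25·1.164 + 1.46·0.2588 = €3.0012.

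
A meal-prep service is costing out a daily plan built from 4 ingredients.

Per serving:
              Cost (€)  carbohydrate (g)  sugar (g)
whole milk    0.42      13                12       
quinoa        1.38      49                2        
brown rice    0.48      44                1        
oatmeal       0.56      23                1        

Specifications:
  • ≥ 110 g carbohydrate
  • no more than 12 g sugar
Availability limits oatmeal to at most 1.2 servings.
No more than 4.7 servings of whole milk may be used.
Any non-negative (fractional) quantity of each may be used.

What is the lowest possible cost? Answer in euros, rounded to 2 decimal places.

Let x1 = servings of whole milk, x2 = servings of quinoa, x3 = servings of brown rice, x4 = servings of oatmeal.
Minimise 0.42x1 + 1.38x2 + 0.48x3 + 0.56x4 subject to:
  13x1 + 49x2 + 44x3 + 23x4 ≥ 110   (carbohydrate)
  12x1 + 2x2 + 1x3 + 1x4 ≤ 12   (sugar)
  x4 ≤ 1.2
  x1 ≤ 4.7
  x1, x2, x3, x4 ≥ 0.
At the optimum only brown rice is positive (whole milk, quinoa, oatmeal = 0). The carbohydrate requirement is met with equality.
So brown rice = 2.5 servings.
Total cost: 0.48·2.5 = 1.2000.

€1.20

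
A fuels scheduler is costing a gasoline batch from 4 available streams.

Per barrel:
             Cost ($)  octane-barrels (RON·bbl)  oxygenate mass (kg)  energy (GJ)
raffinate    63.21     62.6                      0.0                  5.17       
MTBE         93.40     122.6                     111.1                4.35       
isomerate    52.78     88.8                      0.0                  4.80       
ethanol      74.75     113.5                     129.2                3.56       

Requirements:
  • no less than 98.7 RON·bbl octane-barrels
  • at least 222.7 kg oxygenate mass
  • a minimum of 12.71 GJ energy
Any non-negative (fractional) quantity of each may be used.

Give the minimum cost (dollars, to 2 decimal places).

Let x1 = barrels of raffinate, x2 = barrels of MTBE, x3 = barrels of isomerate, x4 = barrels of ethanol.
Minimise 63.21x1 + 93.4x2 + 52.78x3 + 74.75x4 subject to:
  62.6x1 + 122.6x2 + 88.8x3 + 113.5x4 ≥ 98.7   (octane-barrels)
  111.1x2 + 129.2x4 ≥ 222.7   (oxygenate mass)
  5.17x1 + 4.35x2 + 4.8x3 + 3.56x4 ≥ 12.71   (energy)
  x1, x2, x3, x4 ≥ 0.
At the optimum only isomerate, ethanol are positive (raffinate, MTBE = 0). There the oxygenate mass and energy constraints are tight.
That vertex is x3 = 1.3695, x4 = 1.7237.
Objective = 52.78·1.3695 + 74.75·1.7237 = 201.1288.

$201.13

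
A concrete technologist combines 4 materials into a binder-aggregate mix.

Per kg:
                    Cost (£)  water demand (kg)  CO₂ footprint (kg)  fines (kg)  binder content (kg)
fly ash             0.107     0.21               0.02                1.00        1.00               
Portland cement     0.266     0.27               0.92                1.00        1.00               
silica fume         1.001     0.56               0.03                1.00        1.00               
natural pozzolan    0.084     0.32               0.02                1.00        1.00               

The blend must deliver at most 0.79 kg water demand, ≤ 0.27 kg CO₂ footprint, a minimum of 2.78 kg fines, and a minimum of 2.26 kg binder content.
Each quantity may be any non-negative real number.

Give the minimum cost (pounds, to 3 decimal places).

£0.254

Let x1 = kg of fly ash, x2 = kg of Portland cement, x3 = kg of silica fume, x4 = kg of natural pozzolan.
Minimise 0.107x1 + 0.266x2 + 1.001x3 + 0.084x4 s.t.:
  0.21x1 + 0.27x2 + 0.56x3 + 0.32x4 ≤ 0.79   (water demand)
  0.02x1 + 0.92x2 + 0.03x3 + 0.02x4 ≤ 0.27   (CO₂ footprint)
  1x1 + 1x2 + 1x3 + 1x4 ≥ 2.78   (fines)
  1x1 + 1x2 + 1x3 + 1x4 ≥ 2.26   (binder content)
  x1, x2, x3, x4 ≥ 0.
The minimum-cost mix takes nothing from Portland cement, silica fume — only fly ash, natural pozzolan. There the water demand and fines constraints are tight.
Optimal quantities: fly ash = 0.9055 kg, natural pozzolan = 1.875 kg.
Total cost: 0.107·0.9055 + 0.084·1.875 = 0.25439.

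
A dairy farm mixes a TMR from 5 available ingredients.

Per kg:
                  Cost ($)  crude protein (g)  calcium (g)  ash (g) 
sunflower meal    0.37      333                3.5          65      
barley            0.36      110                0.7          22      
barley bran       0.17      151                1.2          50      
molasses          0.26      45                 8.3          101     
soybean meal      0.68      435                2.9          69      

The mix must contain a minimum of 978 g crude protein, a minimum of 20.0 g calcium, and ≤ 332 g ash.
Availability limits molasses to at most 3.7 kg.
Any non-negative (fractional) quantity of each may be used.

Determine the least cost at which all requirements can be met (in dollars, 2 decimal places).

Treat it as an LP. Let x1 = kg of sunflower meal, x2 = kg of barley, x3 = kg of barley bran, x4 = kg of molasses, x5 = kg of soybean meal.
min 0.37x1 + 0.36x2 + 0.17x3 + 0.26x4 + 0.68x5 s.t.:
  333x1 + 110x2 + 151x3 + 45x4 + 435x5 ≥ 978   (crude protein)
  3.5x1 + 0.7x2 + 1.2x3 + 8.3x4 + 2.9x5 ≥ 20   (calcium)
  65x1 + 22x2 + 50x3 + 101x4 + 69x5 ≤ 332   (ash)
  x4 ≤ 3.7
  x1, x2, x3, x4, x5 ≥ 0.
At the optimum only sunflower meal, molasses are positive (barley, barley bran, soybean meal = 0). The crude protein and calcium requirements are met with equality.
Solving gives x1 = 2.769, x4 = 1.242.
Total cost: 0.37·2.769 + 0.26·1.242 = 1.3475.

$1.35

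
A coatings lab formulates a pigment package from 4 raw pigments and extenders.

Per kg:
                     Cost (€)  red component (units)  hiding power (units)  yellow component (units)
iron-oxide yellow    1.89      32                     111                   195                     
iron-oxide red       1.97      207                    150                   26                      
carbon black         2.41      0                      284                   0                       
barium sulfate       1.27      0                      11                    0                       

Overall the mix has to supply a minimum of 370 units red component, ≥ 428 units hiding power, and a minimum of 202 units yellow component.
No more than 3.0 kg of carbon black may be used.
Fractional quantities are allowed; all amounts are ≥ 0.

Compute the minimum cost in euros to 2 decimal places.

Let x1 = kg of iron-oxide yellow, x2 = kg of iron-oxide red, x3 = kg of carbon black, x4 = kg of barium sulfate.
Minimize 1.89x1 + 1.97x2 + 2.41x3 + 1.27x4 s.t.:
  32x1 + 207x2 ≥ 370   (red component)
  111x1 + 150x2 + 284x3 + 11x4 ≥ 428   (hiding power)
  195x1 + 26x2 ≥ 202   (yellow component)
  x3 ≤ 3
  x1, x2, x3, x4 ≥ 0.
The cheapest feasible vertex uses only iron-oxide yellow, iron-oxide red, carbon black; barium sulfate is not used. There the red component, hiding power, yellow component constraints are tight.
Optimal quantities: iron-oxide yellow = 0.8144 kg, iron-oxide red = 1.662 kg, carbon black = 0.3112 kg.
Total cost: 1.89·0.8144 + 1.97·1.662 + 2.41·0.3112 = 5.5633.

€5.56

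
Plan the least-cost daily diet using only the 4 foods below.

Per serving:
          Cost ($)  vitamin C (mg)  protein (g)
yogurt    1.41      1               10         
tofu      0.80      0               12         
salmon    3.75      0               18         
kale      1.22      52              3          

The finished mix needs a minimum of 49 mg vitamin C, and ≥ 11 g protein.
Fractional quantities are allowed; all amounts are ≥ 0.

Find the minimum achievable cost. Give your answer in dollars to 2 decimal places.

Let x1 = servings of yogurt, x2 = servings of tofu, x3 = servings of salmon, x4 = servings of kale.
Minimize 1.41x1 + 0.8x2 + 3.75x3 + 1.22x4 subject to:
  1x1 + 52x4 ≥ 49   (vitamin C)
  10x1 + 12x2 + 18x3 + 3x4 ≥ 11   (protein)
  x1, x2, x3, x4 ≥ 0.
The optimal basis is {tofu, kale}; yogurt, salmon drop out. Binding constraints: vitamin C and protein.
Optimal quantities: tofu = 0.6811 servings, kale = 0.9423 servings.
Hence cost = 0.8·0.6811 + 1.22·0.9423 = $1.6945.

$1.69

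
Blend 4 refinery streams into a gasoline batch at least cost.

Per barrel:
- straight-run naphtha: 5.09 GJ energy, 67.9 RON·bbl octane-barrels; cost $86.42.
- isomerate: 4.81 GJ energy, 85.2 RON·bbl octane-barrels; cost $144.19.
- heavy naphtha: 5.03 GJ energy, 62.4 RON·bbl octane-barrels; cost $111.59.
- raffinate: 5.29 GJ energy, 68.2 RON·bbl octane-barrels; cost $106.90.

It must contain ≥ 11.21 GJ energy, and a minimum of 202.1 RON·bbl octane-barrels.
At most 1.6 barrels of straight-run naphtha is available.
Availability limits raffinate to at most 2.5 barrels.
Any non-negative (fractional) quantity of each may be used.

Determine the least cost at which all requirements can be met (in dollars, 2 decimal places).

$284.77

Set it up as a linear program. Let x1 = barrels of straight-run naphtha, x2 = barrels of isomerate, x3 = barrels of heavy naphtha, x4 = barrels of raffinate.
Minimise 86.42x1 + 144.19x2 + 111.59x3 + 106.9x4 subject to:
  5.09x1 + 4.81x2 + 5.03x3 + 5.29x4 ≥ 11.21   (energy)
  67.9x1 + 85.2x2 + 62.4x3 + 68.2x4 ≥ 202.1   (octane-barrels)
  x1 ≤ 1.6
  x4 ≤ 2.5
  x1, x2, x3, x4 ≥ 0.
At the optimum only straight-run naphtha, raffinate are positive (isomerate, heavy naphtha = 0). Binding constraints: octane-barrels and the straight-run naphtha cap.
Solving gives x1 = 1.6, x4 = 1.3704.
Hence cost = 86.42·1.6 + 106.9·1.3704 = $284.7678.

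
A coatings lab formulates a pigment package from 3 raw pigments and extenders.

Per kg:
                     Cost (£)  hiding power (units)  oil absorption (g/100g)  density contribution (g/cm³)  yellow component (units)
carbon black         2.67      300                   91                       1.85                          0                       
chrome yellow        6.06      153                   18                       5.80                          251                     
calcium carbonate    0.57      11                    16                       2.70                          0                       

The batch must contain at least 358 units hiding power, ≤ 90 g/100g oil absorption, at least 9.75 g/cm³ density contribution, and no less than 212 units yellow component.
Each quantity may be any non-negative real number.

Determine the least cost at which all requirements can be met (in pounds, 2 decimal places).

£8.60

This is a linear program. Let x1 = kg of carbon black, x2 = kg of chrome yellow, x3 = kg of calcium carbonate.
Minimize 2.67x1 + 6.06x2 + 0.57x3 s.t.:
  300x1 + 153x2 + 11x3 ≥ 358   (hiding power)
  91x1 + 18x2 + 16x3 ≤ 90   (oil absorption)
  1.85x1 + 5.8x2 + 2.7x3 ≥ 9.75   (density contribution)
  251x2 ≥ 212   (yellow component)
  x1, x2, x3 ≥ 0.
The optimal mix uses every input. The hiding power, oil absorption, density contribution requirements are met with equality.
Solving gives x1 = 0.6194, x2 = 1.06, x3 = 0.9097.
Total cost: 2.67·0.6194 + 6.06·1.06 + 0.57·0.9097 = 8.5959.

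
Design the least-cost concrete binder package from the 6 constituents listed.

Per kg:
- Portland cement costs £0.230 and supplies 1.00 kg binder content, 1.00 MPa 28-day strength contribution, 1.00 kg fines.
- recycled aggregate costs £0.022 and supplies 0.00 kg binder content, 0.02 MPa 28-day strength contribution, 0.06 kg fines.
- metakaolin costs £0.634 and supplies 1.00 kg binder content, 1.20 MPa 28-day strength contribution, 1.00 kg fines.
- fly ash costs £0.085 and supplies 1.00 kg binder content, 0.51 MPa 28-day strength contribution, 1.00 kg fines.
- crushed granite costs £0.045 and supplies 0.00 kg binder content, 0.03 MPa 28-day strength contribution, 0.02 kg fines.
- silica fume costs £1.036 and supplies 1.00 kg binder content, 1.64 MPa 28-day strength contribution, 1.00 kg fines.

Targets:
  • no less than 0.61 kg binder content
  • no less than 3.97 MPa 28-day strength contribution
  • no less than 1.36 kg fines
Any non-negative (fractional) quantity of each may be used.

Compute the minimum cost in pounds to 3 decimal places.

£0.662

Let x1 = kg of Portland cement, x2 = kg of recycled aggregate, x3 = kg of metakaolin, x4 = kg of fly ash, x5 = kg of crushed granite, x6 = kg of silica fume.
Minimise 0.23x1 + 0.022x2 + 0.634x3 + 0.085x4 + 0.045x5 + 1.036x6 with:
  1x1 + 1x3 + 1x4 + 1x6 ≥ 0.61   (binder content)
  1x1 + 0.02x2 + 1.2x3 + 0.51x4 + 0.03x5 + 1.64x6 ≥ 3.97   (28-day strength contribution)
  1x1 + 0.06x2 + 1x3 + 1x4 + 0.02x5 + 1x6 ≥ 1.36   (fines)
  x1, x2, x3, x4, x5, x6 ≥ 0.
The minimum-cost mix takes nothing from Portland cement, recycled aggregate, metakaolin, crushed granite, silica fume — only fly ash. The 28-day strength contribution requirement is met with equality.
That vertex is x4 = 7.784.
Total cost: 0.085·7.784 = 0.66164.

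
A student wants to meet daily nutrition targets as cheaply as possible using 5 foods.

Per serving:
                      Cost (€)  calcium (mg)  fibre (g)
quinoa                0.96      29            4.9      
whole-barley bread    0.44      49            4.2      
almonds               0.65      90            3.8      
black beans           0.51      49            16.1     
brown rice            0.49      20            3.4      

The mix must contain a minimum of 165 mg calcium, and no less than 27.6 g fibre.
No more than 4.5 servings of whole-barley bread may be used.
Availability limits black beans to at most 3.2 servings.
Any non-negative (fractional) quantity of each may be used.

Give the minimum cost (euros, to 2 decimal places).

€1.42

Set it up as a linear program. Let x1 = servings of quinoa, x2 = servings of whole-barley bread, x3 = servings of almonds, x4 = servings of black beans, x5 = servings of brown rice.
min 0.96x1 + 0.44x2 + 0.65x3 + 0.51x4 + 0.49x5 with:
  29x1 + 49x2 + 90x3 + 49x4 + 20x5 ≥ 165   (calcium)
  4.9x1 + 4.2x2 + 3.8x3 + 16.1x4 + 3.4x5 ≥ 27.6   (fibre)
  x2 ≤ 4.5
  x4 ≤ 3.2
  x1, x2, x3, x4, x5 ≥ 0.
The optimal basis is {almonds, black beans}; quinoa, whole-barley bread, brown rice drop out. The calcium and fibre requirements are met with equality.
So almonds = 1.033 servings, black beans = 1.471 servings.
Hence cost = 0.65·1.033 + 0.51·1.471 = €1.4217.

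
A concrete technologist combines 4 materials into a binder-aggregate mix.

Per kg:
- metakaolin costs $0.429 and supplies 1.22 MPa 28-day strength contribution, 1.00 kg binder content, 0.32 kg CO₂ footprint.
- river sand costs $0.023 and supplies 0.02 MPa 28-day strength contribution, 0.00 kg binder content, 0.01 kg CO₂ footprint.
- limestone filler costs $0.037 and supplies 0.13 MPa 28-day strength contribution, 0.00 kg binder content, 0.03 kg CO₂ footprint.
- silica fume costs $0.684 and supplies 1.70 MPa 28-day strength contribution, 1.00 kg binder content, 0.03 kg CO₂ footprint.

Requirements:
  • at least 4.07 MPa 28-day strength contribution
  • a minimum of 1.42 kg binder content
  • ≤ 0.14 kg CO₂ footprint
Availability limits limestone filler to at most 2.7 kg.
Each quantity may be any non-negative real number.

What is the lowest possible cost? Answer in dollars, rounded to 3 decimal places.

$1.600

Treat it as an LP. Let x1 = kg of metakaolin, x2 = kg of river sand, x3 = kg of limestone filler, x4 = kg of silica fume.
Minimise 0.429x1 + 0.023x2 + 0.037x3 + 0.684x4 with:
  1.22x1 + 0.02x2 + 0.13x3 + 1.7x4 ≥ 4.07   (28-day strength contribution)
  1x1 + 1x4 ≥ 1.42   (binder content)
  0.32x1 + 0.01x2 + 0.03x3 + 0.03x4 ≤ 0.14   (CO₂ footprint)
  x3 ≤ 2.7
  x1, x2, x3, x4 ≥ 0.
The minimum-cost mix takes nothing from metakaolin, river sand — only limestone filler, silica fume. Binding constraints: 28-day strength contribution and CO₂ footprint.
That vertex is x3 = 2.461, x4 = 2.206.
Objective = 0.037·2.461 + 0.684·2.206 = 1.59996.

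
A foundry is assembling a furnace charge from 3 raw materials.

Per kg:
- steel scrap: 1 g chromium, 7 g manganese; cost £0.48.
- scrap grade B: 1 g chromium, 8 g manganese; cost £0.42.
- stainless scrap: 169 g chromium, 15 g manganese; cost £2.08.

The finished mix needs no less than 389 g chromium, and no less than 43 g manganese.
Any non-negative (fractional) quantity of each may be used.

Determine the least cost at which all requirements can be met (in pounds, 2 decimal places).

Treat it as an LP. Let x1 = kg of steel scrap, x2 = kg of scrap grade B, x3 = kg of stainless scrap.
Minimise 0.48x1 + 0.42x2 + 2.08x3 s.t.:
  1x1 + 1x2 + 169x3 ≥ 389   (chromium)
  7x1 + 8x2 + 15x3 ≥ 43   (manganese)
  x1, x2, x3 ≥ 0.
The minimum-cost mix takes nothing from steel scrap — only scrap grade B, stainless scrap. There the chromium and manganese constraints are tight.
Solving gives x2 = 1.071, x3 = 2.295.
Cost = 0.42·1.071 + 2.08·2.295 = 5.2234.

£5.22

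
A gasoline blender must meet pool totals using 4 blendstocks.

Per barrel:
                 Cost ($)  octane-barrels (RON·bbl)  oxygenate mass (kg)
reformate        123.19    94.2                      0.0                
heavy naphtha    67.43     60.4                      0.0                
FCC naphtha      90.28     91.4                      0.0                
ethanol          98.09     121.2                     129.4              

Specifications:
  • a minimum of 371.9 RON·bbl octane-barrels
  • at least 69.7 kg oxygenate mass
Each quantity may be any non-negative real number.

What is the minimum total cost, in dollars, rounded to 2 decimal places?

$300.99

Let x1 = barrels of reformate, x2 = barrels of heavy naphtha, x3 = barrels of FCC naphtha, x4 = barrels of ethanol.
Minimise 123.19x1 + 67.43x2 + 90.28x3 + 98.09x4 subject to:
  94.2x1 + 60.4x2 + 91.4x3 + 121.2x4 ≥ 371.9   (octane-barrels)
  129.4x4 ≥ 69.7   (oxygenate mass)
  x1, x2, x3, x4 ≥ 0.
The minimum-cost mix takes nothing from reformate, heavy naphtha, FCC naphtha — only ethanol. Binding constraint: octane-barrels.
Optimal quantities: ethanol = 3.0685 barrels.
Hence cost = 98.09·3.0685 = $300.9892.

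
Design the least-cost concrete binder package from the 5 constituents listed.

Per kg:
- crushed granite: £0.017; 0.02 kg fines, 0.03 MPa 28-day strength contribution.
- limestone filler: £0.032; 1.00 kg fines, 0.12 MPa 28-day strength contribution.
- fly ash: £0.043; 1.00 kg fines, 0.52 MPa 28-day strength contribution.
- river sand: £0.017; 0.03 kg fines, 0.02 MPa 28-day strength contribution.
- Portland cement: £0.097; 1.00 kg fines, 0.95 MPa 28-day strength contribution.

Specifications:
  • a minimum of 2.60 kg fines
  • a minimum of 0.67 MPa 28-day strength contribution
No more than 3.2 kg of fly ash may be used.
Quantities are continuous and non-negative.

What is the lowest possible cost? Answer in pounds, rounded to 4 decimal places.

Let x1 = kg of crushed granite, x2 = kg of limestone filler, x3 = kg of fly ash, x4 = kg of river sand, x5 = kg of Portland cement.
Minimize 0.017x1 + 0.032x2 + 0.043x3 + 0.017x4 + 0.097x5 with:
  0.02x1 + 1x2 + 1x3 + 0.03x4 + 1x5 ≥ 2.6   (fines)
  0.03x1 + 0.12x2 + 0.52x3 + 0.02x4 + 0.95x5 ≥ 0.67   (28-day strength contribution)
  x3 ≤ 3.2
  x1, x2, x3, x4, x5 ≥ 0.
At the optimum only limestone filler, fly ash are positive (crushed granite, river sand, Portland cement = 0). Binding constraints: fines and 28-day strength contribution.
Solving gives x2 = 1.705, x3 = 0.895.
Cost = 0.032·1.705 + 0.043·0.895 = 0.093045.

£0.0930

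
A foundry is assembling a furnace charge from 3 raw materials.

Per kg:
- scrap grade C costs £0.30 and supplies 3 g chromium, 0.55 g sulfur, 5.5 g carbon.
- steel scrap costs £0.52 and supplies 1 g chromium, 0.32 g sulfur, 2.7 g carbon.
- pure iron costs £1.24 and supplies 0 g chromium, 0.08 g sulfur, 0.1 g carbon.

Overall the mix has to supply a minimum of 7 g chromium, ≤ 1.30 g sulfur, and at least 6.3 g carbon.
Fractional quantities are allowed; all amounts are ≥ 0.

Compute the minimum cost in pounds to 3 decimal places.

This is a linear program. Let x1 = kg of scrap grade C, x2 = kg of steel scrap, x3 = kg of pure iron.
Minimise 0.3x1 + 0.52x2 + 1.24x3 s.t.:
  3x1 + 1x2 ≥ 7   (chromium)
  0.55x1 + 0.32x2 + 0.08x3 ≤ 1.3   (sulfur)
  5.5x1 + 2.7x2 + 0.1x3 ≥ 6.3   (carbon)
  x1, x2, x3 ≥ 0.
The optimal basis is {scrap grade C}; steel scrap, pure iron drop out. Binding constraint: chromium.
That vertex is x1 = 2.333.
Objective = 0.3·2.333 = 0.69990.

£0.700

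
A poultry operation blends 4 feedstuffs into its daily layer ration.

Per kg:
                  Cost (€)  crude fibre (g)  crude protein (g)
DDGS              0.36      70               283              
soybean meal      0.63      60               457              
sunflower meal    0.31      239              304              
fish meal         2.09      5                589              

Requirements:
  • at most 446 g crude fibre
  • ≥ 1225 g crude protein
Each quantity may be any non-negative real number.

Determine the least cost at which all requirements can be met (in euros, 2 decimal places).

Set it up as a linear program. Let x1 = kg of DDGS, x2 = kg of soybean meal, x3 = kg of sunflower meal, x4 = kg of fish meal.
Minimize 0.36x1 + 0.63x2 + 0.31x3 + 2.09x4 s.t.:
  70x1 + 60x2 + 239x3 + 5x4 ≤ 446   (crude fibre)
  283x1 + 457x2 + 304x3 + 589x4 ≥ 1225   (crude protein)
  x1, x2, x3, x4 ≥ 0.
At the optimum only DDGS, sunflower meal are positive (soybean meal, fish meal = 0). There the crude fibre and crude protein constraints are tight.
Solving gives x1 = 3.391, x3 = 0.873.
Total cost: 0.36·3.391 + 0.31·0.873 = 1.4914.

€1.49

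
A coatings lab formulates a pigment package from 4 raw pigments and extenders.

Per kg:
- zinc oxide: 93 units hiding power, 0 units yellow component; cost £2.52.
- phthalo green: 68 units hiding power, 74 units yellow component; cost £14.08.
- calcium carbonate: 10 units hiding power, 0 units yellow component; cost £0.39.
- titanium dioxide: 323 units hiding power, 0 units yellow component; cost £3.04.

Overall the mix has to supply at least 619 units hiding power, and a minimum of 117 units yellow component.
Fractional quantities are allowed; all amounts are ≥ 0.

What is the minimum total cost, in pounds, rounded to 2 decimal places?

£27.08

This is a linear program. Let x1 = kg of zinc oxide, x2 = kg of phthalo green, x3 = kg of calcium carbonate, x4 = kg of titanium dioxide.
Minimize 2.52x1 + 14.08x2 + 0.39x3 + 3.04x4 subject to:
  93x1 + 68x2 + 10x3 + 323x4 ≥ 619   (hiding power)
  74x2 ≥ 117   (yellow component)
  x1, x2, x3, x4 ≥ 0.
The minimum-cost mix takes nothing from zinc oxide, calcium carbonate — only phthalo green, titanium dioxide. Binding constraints: hiding power and yellow component.
That vertex is x2 = 1.581, x4 = 1.584.
Objective = 14.08·1.581 + 3.04·1.584 = 27.0758.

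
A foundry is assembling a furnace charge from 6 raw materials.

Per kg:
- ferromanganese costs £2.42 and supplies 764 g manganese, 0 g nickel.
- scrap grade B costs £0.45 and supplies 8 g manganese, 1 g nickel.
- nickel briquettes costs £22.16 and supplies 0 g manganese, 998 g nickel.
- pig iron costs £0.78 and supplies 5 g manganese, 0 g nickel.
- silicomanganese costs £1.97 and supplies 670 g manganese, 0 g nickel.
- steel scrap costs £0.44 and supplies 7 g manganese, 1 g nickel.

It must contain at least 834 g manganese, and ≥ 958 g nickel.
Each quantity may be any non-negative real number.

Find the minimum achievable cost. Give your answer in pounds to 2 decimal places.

£23.72

Let x1 = kg of ferromanganese, x2 = kg of scrap grade B, x3 = kg of nickel briquettes, x4 = kg of pig iron, x5 = kg of silicomanganese, x6 = kg of steel scrap.
Minimise 2.42x1 + 0.45x2 + 22.16x3 + 0.78x4 + 1.97x5 + 0.44x6 subject to:
  764x1 + 8x2 + 5x4 + 670x5 + 7x6 ≥ 834   (manganese)
  1x2 + 998x3 + 1x6 ≥ 958   (nickel)
  x1, x2, x3, x4, x5, x6 ≥ 0.
The cheapest feasible vertex uses only nickel briquettes, silicomanganese; ferromanganese, scrap grade B, pig iron, steel scrap are not used. The manganese and nickel requirements are met with equality.
Solving gives x3 = 0.9599, x5 = 1.245.
Objective = 22.16·0.9599 + 1.97·1.245 = 23.7240.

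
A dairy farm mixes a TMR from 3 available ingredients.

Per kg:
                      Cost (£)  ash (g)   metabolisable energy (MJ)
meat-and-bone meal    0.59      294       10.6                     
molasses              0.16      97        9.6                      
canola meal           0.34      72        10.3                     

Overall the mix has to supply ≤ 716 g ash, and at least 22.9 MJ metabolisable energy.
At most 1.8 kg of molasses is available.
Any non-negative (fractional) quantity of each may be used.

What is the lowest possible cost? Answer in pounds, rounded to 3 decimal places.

This is a linear program. Let x1 = kg of meat-and-bone meal, x2 = kg of molasses, x3 = kg of canola meal.
min 0.59x1 + 0.16x2 + 0.34x3 s.t.:
  294x1 + 97x2 + 72x3 ≤ 716   (ash)
  10.6x1 + 9.6x2 + 10.3x3 ≥ 22.9   (metabolisable energy)
  x2 ≤ 1.8
  x1, x2, x3 ≥ 0.
At the optimum only molasses, canola meal are positive (meat-and-bone meal = 0). There the metabolisable energy and the molasses cap constraints are tight.
Optimal quantities: molasses = 1.8 kg, canola meal = 0.5456 kg.
Total cost: 0.16·1.8 + 0.34·0.5456 = 0.473504.

£0.474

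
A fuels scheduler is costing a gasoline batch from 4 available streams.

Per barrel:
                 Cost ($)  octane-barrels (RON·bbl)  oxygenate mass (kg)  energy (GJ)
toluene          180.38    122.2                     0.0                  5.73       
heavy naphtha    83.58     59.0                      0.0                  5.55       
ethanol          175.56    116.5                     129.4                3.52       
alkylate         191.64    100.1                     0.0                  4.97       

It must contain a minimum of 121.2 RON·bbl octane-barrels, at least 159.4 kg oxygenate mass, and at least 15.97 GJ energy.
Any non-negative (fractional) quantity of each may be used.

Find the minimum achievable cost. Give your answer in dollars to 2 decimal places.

$391.46

Let x1 = barrels of toluene, x2 = barrels of heavy naphtha, x3 = barrels of ethanol, x4 = barrels of alkylate.
Minimize 180.38x1 + 83.58x2 + 175.56x3 + 191.64x4 s.t.:
  122.2x1 + 59x2 + 116.5x3 + 100.1x4 ≥ 121.2   (octane-barrels)
  129.4x3 ≥ 159.4   (oxygenate mass)
  5.73x1 + 5.55x2 + 3.52x3 + 4.97x4 ≥ 15.97   (energy)
  x1, x2, x3, x4 ≥ 0.
The optimal basis is {heavy naphtha, ethanol}; toluene, alkylate drop out. The oxygenate mass and energy requirements are met with equality.
Solving gives x2 = 2.0962, x3 = 1.2318.
Objective = 83.58·2.0962 + 175.56·1.2318 = 391.4552.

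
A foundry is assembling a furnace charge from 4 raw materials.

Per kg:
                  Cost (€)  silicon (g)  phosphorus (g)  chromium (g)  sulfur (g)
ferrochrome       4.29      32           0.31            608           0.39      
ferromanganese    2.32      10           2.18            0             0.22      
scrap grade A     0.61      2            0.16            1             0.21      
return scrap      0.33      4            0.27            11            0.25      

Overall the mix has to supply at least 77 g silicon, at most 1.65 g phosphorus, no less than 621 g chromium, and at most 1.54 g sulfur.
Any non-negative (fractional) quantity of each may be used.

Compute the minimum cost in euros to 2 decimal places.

€9.71

Let x1 = kg of ferrochrome, x2 = kg of ferromanganese, x3 = kg of scrap grade A, x4 = kg of return scrap.
min 4.29x1 + 2.32x2 + 0.61x3 + 0.33x4 s.t.:
  32x1 + 10x2 + 2x3 + 4x4 ≥ 77   (silicon)
  0.31x1 + 2.18x2 + 0.16x3 + 0.27x4 ≤ 1.65   (phosphorus)
  608x1 + 1x3 + 11x4 ≥ 621   (chromium)
  0.39x1 + 0.22x2 + 0.21x3 + 0.25x4 ≤ 1.54   (sulfur)
  x1, x2, x3, x4 ≥ 0.
The cheapest feasible vertex uses only ferrochrome, return scrap; ferromanganese, scrap grade A are not used. Binding constraints: silicon and sulfur.
So ferrochrome = 2.033 kg, return scrap = 2.989 kg.
Total cost: 4.29·2.033 + 0.33·2.989 = 9.7079.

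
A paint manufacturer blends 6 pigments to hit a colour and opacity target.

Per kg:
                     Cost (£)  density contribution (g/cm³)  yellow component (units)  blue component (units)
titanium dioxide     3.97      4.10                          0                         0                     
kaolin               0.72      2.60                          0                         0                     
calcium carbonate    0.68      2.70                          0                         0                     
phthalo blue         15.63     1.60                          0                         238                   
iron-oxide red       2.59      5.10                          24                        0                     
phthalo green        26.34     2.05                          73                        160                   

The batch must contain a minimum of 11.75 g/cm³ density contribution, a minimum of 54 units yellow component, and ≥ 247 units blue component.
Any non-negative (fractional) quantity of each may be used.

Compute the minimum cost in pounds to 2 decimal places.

£22.05

Treat it as an LP. Let x1 = kg of titanium dioxide, x2 = kg of kaolin, x3 = kg of calcium carbonate, x4 = kg of phthalo blue, x5 = kg of iron-oxide red, x6 = kg of phthalo green.
min 3.97x1 + 0.72x2 + 0.68x3 + 15.63x4 + 2.59x5 + 26.34x6 with:
  4.1x1 + 2.6x2 + 2.7x3 + 1.6x4 + 5.1x5 + 2.05x6 ≥ 11.75   (density contribution)
  24x5 + 73x6 ≥ 54   (yellow component)
  238x4 + 160x6 ≥ 247   (blue component)
  x1, x2, x3, x4, x5, x6 ≥ 0.
The minimum-cost mix takes nothing from titanium dioxide, kaolin, calcium carbonate, phthalo green — only phthalo blue, iron-oxide red. There the yellow component and blue component constraints are tight.
Optimal quantities: phthalo blue = 1.038 kg, iron-oxide red = 2.25 kg.
Total cost: 15.63·1.038 + 2.59·2.25 = 22.0514.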